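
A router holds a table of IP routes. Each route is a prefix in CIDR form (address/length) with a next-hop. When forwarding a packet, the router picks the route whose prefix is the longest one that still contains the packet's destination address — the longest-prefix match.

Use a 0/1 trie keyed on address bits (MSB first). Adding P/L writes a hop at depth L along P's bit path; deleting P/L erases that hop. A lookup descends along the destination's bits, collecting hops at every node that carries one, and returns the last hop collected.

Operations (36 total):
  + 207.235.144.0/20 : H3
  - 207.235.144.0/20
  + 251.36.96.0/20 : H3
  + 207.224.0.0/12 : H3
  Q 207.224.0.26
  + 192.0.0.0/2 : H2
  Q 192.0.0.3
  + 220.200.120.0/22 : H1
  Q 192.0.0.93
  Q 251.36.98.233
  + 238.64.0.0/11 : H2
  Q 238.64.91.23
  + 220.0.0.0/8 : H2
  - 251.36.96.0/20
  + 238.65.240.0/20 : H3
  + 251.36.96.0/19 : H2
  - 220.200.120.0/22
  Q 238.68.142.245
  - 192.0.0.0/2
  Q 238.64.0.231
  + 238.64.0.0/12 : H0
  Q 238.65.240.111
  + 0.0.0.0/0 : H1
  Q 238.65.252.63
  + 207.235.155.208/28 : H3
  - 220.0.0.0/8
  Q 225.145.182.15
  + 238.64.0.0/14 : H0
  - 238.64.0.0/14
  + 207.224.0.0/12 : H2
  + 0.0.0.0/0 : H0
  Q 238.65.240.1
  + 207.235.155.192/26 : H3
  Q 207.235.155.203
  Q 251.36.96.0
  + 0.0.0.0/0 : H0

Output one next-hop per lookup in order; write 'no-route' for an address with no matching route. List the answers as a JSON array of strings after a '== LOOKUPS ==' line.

Trace:
  add 207.235.144.0/20 -> H3 at depth 20
  del 207.235.144.0/20 (clear depth 20)
  add 251.36.96.0/20 -> H3 at depth 20
  add 207.224.0.0/12 -> H3 at depth 12
  ? 207.224.0.26  path d0:-→d1:-→d2:-→d3:-→d4:-→d5:-→d6:-→d7:-→d8:-→d9:-→d10:-→d11:-→d12:H3  best=H3
  add 192.0.0.0/2 -> H2 at depth 2
  ? 192.0.0.3  path d0:-→d1:-→d2:H2→d3:-→d4:-  best=H2
  add 220.200.120.0/22 -> H1 at depth 22
  ? 192.0.0.93  path d0:-→d1:-→d2:H2→d3:-→d4:-  best=H2
  ? 251.36.98.233  path d0:-→d1:-→d2:H2→d3:-→d4:-→d5:-→d6:-→d7:-→d8:-→d9:-→d10:-→d11:-→d12:-→d13:-→d14:-→d15:-→d16:-→d17:-→d18:-→d19:-→d20:H3  best=H3
  add 238.64.0.0/11 -> H2 at depth 11
  ? 238.64.91.23  path d0:-→d1:-→d2:H2→d3:-→d4:-→d5:-→d6:-→d7:-→d8:-→d9:-→d10:-→d11:H2  best=H2
  add 220.0.0.0/8 -> H2 at depth 8
  del 251.36.96.0/20 (clear depth 20)
  add 238.65.240.0/20 -> H3 at depth 20
  add 251.36.96.0/19 -> H2 at depth 19
  del 220.200.120.0/22 (clear depth 22)
  ? 238.68.142.245  path d0:-→d1:-→d2:H2→d3:-→d4:-→d5:-→d6:-→d7:-→d8:-→d9:-→d10:-→d11:H2→d12:-→d13:-  best=H2
  del 192.0.0.0/2 (clear depth 2)
  ? 238.64.0.231  path d0:-→d1:-→d2:-→d3:-→d4:-→d5:-→d6:-→d7:-→d8:-→d9:-→d10:-→d11:H2→d12:-→d13:-→d14:-→d15:-  best=H2
  add 238.64.0.0/12 -> H0 at depth 12
  ? 238.65.240.111  path d0:-→d1:-→d2:-→d3:-→d4:-→d5:-→d6:-→d7:-→d8:-→d9:-→d10:-→d11:H2→d12:H0→d13:-→d14:-→d15:-→d16:-→d17:-→d18:-→d19:-→d20:H3  best=H3
  add 0.0.0.0/0 -> H1 at depth 0
  ? 238.65.252.63  path d0:H1→d1:-→d2:-→d3:-→d4:-→d5:-→d6:-→d7:-→d8:-→d9:-→d10:-→d11:H2→d12:H0→d13:-→d14:-→d15:-→d16:-→d17:-→d18:-→d19:-→d20:H3  best=H3
  add 207.235.155.208/28 -> H3 at depth 28
  del 220.0.0.0/8 (clear depth 8)
  ? 225.145.182.15  path d0:H1→d1:-→d2:-→d3:-→d4:-  best=H1
  add 238.64.0.0/14 -> H0 at depth 14
  del 238.64.0.0/14 (clear depth 14)
  add 207.224.0.0/12 -> H2 at depth 12
  add 0.0.0.0/0 -> H0 at depth 0
  ? 238.65.240.1  path d0:H0→d1:-→d2:-→d3:-→d4:-→d5:-→d6:-→d7:-→d8:-→d9:-→d10:-→d11:H2→d12:H0→d13:-→d14:-→d15:-→d16:-→d17:-→d18:-→d19:-→d20:H3  best=H3
  add 207.235.155.192/26 -> H3 at depth 26
  ? 207.235.155.203  path d0:H0→d1:-→d2:-→d3:-→d4:-→d5:-→d6:-→d7:-→d8:-→d9:-→d10:-→d11:-→d12:H2→d13:-→d14:-→d15:-→d16:-→d17:-→d18:-→d19:-→d20:-→d21:-→d22:-→d23:-→d24:-→d25:-→d26:H3→d27:-  best=H3
  ? 251.36.96.0  path d0:H0→d1:-→d2:-→d3:-→d4:-→d5:-→d6:-→d7:-→d8:-→d9:-→d10:-→d11:-→d12:-→d13:-→d14:-→d15:-→d16:-→d17:-→d18:-→d19:H2→d20:-  best=H2
  add 0.0.0.0/0 -> H0 at depth 0

== LOOKUPS ==
["H3","H2","H2","H3","H2","H2","H2","H3","H3","H1","H3","H3","H2"]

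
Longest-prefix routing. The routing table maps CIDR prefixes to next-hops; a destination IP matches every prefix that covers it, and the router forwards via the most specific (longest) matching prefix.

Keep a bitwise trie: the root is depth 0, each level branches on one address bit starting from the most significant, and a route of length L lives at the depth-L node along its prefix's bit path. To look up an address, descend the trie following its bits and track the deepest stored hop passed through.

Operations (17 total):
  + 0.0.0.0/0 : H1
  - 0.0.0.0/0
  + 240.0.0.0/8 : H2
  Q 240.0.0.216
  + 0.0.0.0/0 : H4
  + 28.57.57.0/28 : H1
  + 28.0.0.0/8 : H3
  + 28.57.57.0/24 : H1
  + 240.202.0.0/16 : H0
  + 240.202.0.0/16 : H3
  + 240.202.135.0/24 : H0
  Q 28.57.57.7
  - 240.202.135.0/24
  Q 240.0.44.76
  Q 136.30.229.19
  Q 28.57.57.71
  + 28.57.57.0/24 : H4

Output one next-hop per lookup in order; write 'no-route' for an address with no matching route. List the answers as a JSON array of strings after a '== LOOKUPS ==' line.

Apply in order:
  add 0.0.0.0/0 -> H1 at depth 0
  del 0.0.0.0/0 (clear depth 0)
  add 240.0.0.0/8 -> H2 at depth 8
  ? 240.0.0.216  path d0:-→d1:-→d2:-→d3:-→d4:-→d5:-→d6:-→d7:-→d8:H2  best=H2
  add 0.0.0.0/0 -> H4 at depth 0
  add 28.57.57.0/28 -> H1 at depth 28
  add 28.0.0.0/8 -> H3 at depth 8
  add 28.57.57.0/24 -> H1 at depth 24
  add 240.202.0.0/16 -> H0 at depth 16
  add 240.202.0.0/16 -> H3 at depth 16
  add 240.202.135.0/24 -> H0 at depth 24
  ? 28.57.57.7  path d0:H4→d1:-→d2:-→d3:-→d4:-→d5:-→d6:-→d7:-→d8:H3→d9:-→d10:-→d11:-→d12:-→d13:-→d14:-→d15:-→d16:-→d17:-→d18:-→d19:-→d20:-→d21:-→d22:-→d23:-→d24:H1→d25:-→d26:-→d27:-→d28:H1  best=H1
  del 240.202.135.0/24 (clear depth 24)
  ? 240.0.44.76  path d0:H4→d1:-→d2:-→d3:-→d4:-→d5:-→d6:-→d7:-→d8:H2  best=H2
  ? 136.30.229.19  path d0:H4→d1:-  best=H4
  ? 28.57.57.71  path d0:H4→d1:-→d2:-→d3:-→d4:-→d5:-→d6:-→d7:-→d8:H3→d9:-→d10:-→d11:-→d12:-→d13:-→d14:-→d15:-→d16:-→d17:-→d18:-→d19:-→d20:-→d21:-→d22:-→d23:-→d24:H1→d25:-  best=H1
  add 28.57.57.0/24 -> H4 at depth 24

== LOOKUPS ==
["H2","H1","H2","H4","H1"]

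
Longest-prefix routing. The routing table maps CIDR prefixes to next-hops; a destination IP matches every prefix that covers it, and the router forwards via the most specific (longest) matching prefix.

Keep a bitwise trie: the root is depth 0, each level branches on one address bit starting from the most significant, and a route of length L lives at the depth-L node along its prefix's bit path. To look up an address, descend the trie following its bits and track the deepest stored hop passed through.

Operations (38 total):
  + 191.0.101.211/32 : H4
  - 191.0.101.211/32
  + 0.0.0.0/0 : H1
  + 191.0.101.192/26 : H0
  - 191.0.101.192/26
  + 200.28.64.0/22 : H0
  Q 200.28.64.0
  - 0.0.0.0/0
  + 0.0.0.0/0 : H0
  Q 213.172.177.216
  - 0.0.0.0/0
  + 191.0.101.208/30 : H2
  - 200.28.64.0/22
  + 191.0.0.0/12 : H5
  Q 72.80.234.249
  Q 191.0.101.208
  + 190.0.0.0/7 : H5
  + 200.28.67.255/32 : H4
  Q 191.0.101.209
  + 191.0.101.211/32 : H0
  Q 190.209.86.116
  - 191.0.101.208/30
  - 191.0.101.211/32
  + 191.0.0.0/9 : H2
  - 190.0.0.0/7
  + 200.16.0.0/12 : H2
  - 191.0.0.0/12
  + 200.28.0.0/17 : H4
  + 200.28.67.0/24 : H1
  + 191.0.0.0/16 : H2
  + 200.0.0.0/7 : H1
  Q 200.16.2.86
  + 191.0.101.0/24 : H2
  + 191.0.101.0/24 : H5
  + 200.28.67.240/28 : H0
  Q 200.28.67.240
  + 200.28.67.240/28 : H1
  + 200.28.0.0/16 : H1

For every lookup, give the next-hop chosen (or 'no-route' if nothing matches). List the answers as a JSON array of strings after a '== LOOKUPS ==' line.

Trace:
  add 191.0.101.211/32 -> H4 at depth 32
  del 191.0.101.211/32 (clear depth 32)
  add 0.0.0.0/0 -> H1 at depth 0
  add 191.0.101.192/26 -> H0 at depth 26
  del 191.0.101.192/26 (clear depth 26)
  add 200.28.64.0/22 -> H0 at depth 22
  ? 200.28.64.0  path d0:H1→d1:-→d2:-→d3:-→d4:-→d5:-→d6:-→d7:-→d8:-→d9:-→d10:-→d11:-→d12:-→d13:-→d14:-→d15:-→d16:-→d17:-→d18:-→d19:-→d20:-→d21:-→d22:H0  best=H0
  del 0.0.0.0/0 (clear depth 0)
  add 0.0.0.0/0 -> H0 at depth 0
  ? 213.172.177.216  path d0:H0→d1:-→d2:-→d3:-  best=H0
  del 0.0.0.0/0 (clear depth 0)
  add 191.0.101.208/30 -> H2 at depth 30
  del 200.28.64.0/22 (clear depth 22)
  add 191.0.0.0/12 -> H5 at depth 12
  ? 72.80.234.249  path d0:-  best=no-route
  ? 191.0.101.208  path d0:-→d1:-→d2:-→d3:-→d4:-→d5:-→d6:-→d7:-→d8:-→d9:-→d10:-→d11:-→d12:H5→d13:-→d14:-→d15:-→d16:-→d17:-→d18:-→d19:-→d20:-→d21:-→d22:-→d23:-→d24:-→d25:-→d26:-→d27:-→d28:-→d29:-→d30:H2  best=H2
  add 190.0.0.0/7 -> H5 at depth 7
  add 200.28.67.255/32 -> H4 at depth 32
  ? 191.0.101.209  path d0:-→d1:-→d2:-→d3:-→d4:-→d5:-→d6:-→d7:H5→d8:-→d9:-→d10:-→d11:-→d12:H5→d13:-→d14:-→d15:-→d16:-→d17:-→d18:-→d19:-→d20:-→d21:-→d22:-→d23:-→d24:-→d25:-→d26:-→d27:-→d28:-→d29:-→d30:H2  best=H2
  add 191.0.101.211/32 -> H0 at depth 32
  ? 190.209.86.116  path d0:-→d1:-→d2:-→d3:-→d4:-→d5:-→d6:-→d7:H5  best=H5
  del 191.0.101.208/30 (clear depth 30)
  del 191.0.101.211/32 (clear depth 32)
  add 191.0.0.0/9 -> H2 at depth 9
  del 190.0.0.0/7 (clear depth 7)
  add 200.16.0.0/12 -> H2 at depth 12
  del 191.0.0.0/12 (clear depth 12)
  add 200.28.0.0/17 -> H4 at depth 17
  add 200.28.67.0/24 -> H1 at depth 24
  add 191.0.0.0/16 -> H2 at depth 16
  add 200.0.0.0/7 -> H1 at depth 7
  ? 200.16.2.86  path d0:-→d1:-→d2:-→d3:-→d4:-→d5:-→d6:-→d7:H1→d8:-→d9:-→d10:-→d11:-→d12:H2  best=H2
  add 191.0.101.0/24 -> H2 at depth 24
  add 191.0.101.0/24 -> H5 at depth 24
  add 200.28.67.240/28 -> H0 at depth 28
  ? 200.28.67.240  path d0:-→d1:-→d2:-→d3:-→d4:-→d5:-→d6:-→d7:H1→d8:-→d9:-→d10:-→d11:-→d12:H2→d13:-→d14:-→d15:-→d16:-→d17:H4→d18:-→d19:-→d20:-→d21:-→d22:-→d23:-→d24:H1→d25:-→d26:-→d27:-→d28:H0  best=H0
  add 200.28.67.240/28 -> H1 at depth 28
  add 200.28.0.0/16 -> H1 at depth 16

== LOOKUPS ==
["H0","H0","no-route","H2","H2","H5","H2","H0"]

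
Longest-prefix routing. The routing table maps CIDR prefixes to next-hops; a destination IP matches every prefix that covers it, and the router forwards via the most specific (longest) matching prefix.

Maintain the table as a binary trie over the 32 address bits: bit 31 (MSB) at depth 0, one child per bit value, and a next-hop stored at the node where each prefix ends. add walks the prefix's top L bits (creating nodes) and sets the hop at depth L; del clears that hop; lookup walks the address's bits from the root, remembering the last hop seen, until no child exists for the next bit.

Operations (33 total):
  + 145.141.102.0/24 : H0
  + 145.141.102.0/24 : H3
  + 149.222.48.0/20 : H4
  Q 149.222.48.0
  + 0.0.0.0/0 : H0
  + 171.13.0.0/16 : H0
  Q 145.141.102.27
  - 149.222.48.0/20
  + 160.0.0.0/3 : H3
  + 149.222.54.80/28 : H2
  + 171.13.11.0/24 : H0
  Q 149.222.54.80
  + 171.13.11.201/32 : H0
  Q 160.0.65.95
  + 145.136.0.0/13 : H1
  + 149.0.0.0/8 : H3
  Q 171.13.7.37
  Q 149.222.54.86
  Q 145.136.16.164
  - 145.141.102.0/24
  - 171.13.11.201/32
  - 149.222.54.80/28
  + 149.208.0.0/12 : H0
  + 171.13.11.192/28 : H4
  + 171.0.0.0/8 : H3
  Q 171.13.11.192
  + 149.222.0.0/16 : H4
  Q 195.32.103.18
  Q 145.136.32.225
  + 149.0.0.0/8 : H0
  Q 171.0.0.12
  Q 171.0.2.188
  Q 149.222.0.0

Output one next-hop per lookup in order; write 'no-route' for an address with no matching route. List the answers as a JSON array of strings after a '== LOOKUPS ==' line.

Process each operation:
  + 145.141.102.0/24 (H0) depth=24
  + 145.141.102.0/24 (H3) depth=24
  + 149.222.48.0/20 (H4) depth=20
  lookup 149.222.48.0: bits 10010101110111100011 walk d0:-→d1:-→d2:-→d3:-→d4:-→d5:-→d6:-→d7:-→d8:-→d9:-→d10:-→d11:-→d12:-→d13:-→d14:-→d15:-→d16:-→d17:-→d18:-→d19:-→d20:H4 -> H4
  + 0.0.0.0/0 (H0) depth=0
  + 171.13.0.0/16 (H0) depth=16
  lookup 145.141.102.27: bits 100100011000110101100110 walk d0:H0→d1:-→d2:-→d3:-→d4:-→d5:-→d6:-→d7:-→d8:-→d9:-→d10:-→d11:-→d12:-→d13:-→d14:-→d15:-→d16:-→d17:-→d18:-→d19:-→d20:-→d21:-→d22:-→d23:-→d24:H3 -> H3
  del 149.222.48.0/20 (clear depth 20)
  + 160.0.0.0/3 (H3) depth=3
  + 149.222.54.80/28 (H2) depth=28
  + 171.13.11.0/24 (H0) depth=24
  lookup 149.222.54.80: bits 1001010111011110001101100101 walk d0:H0→d1:-→d2:-→d3:-→d4:-→d5:-→d6:-→d7:-→d8:-→d9:-→d10:-→d11:-→d12:-→d13:-→d14:-→d15:-→d16:-→d17:-→d18:-→d19:-→d20:-→d21:-→d22:-→d23:-→d24:-→d25:-→d26:-→d27:-→d28:H2 -> H2
  + 171.13.11.201/32 (H0) depth=32
  lookup 160.0.65.95: bits 1010 walk d0:H0→d1:-→d2:-→d3:H3→d4:- -> H3
  + 145.136.0.0/13 (H1) depth=13
  + 149.0.0.0/8 (H3) depth=8
  lookup 171.13.7.37: bits 10101011000011010000 walk d0:H0→d1:-→d2:-→d3:H3→d4:-→d5:-→d6:-→d7:-→d8:-→d9:-→d10:-→d11:-→d12:-→d13:-→d14:-→d15:-→d16:H0→d17:-→d18:-→d19:-→d20:- -> H0
  lookup 149.222.54.86: bits 1001010111011110001101100101 walk d0:H0→d1:-→d2:-→d3:-→d4:-→d5:-→d6:-→d7:-→d8:H3→d9:-→d10:-→d11:-→d12:-→d13:-→d14:-→d15:-→d16:-→d17:-→d18:-→d19:-→d20:-→d21:-→d22:-→d23:-→d24:-→d25:-→d26:-→d27:-→d28:H2 -> H2
  lookup 145.136.16.164: bits 1001000110001 walk d0:H0→d1:-→d2:-→d3:-→d4:-→d5:-→d6:-→d7:-→d8:-→d9:-→d10:-→d11:-→d12:-→d13:H1 -> H1
  del 145.141.102.0/24 (clear depth 24)
  del 171.13.11.201/32 (clear depth 32)
  del 149.222.54.80/28 (clear depth 28)
  + 149.208.0.0/12 (H0) depth=12
  + 171.13.11.192/28 (H4) depth=28
  + 171.0.0.0/8 (H3) depth=8
  lookup 171.13.11.192: bits 1010101100001101000010111100 walk d0:H0→d1:-→d2:-→d3:H3→d4:-→d5:-→d6:-→d7:-→d8:H3→d9:-→d10:-→d11:-→d12:-→d13:-→d14:-→d15:-→d16:H0→d17:-→d18:-→d19:-→d20:-→d21:-→d22:-→d23:-→d24:H0→d25:-→d26:-→d27:-→d28:H4 -> H4
  + 149.222.0.0/16 (H4) depth=16
  lookup 195.32.103.18: bits 1 walk d0:H0→d1:- -> H0
  lookup 145.136.32.225: bits 1001000110001 walk d0:H0→d1:-→d2:-→d3:-→d4:-→d5:-→d6:-→d7:-→d8:-→d9:-→d10:-→d11:-→d12:-→d13:H1 -> H1
  + 149.0.0.0/8 (H0) depth=8
  lookup 171.0.0.12: bits 101010110000 walk d0:H0→d1:-→d2:-→d3:H3→d4:-→d5:-→d6:-→d7:-→d8:H3→d9:-→d10:-→d11:-→d12:- -> H3
  lookup 171.0.2.188: bits 101010110000 walk d0:H0→d1:-→d2:-→d3:H3→d4:-→d5:-→d6:-→d7:-→d8:H3→d9:-→d10:-→d11:-→d12:- -> H3
  lookup 149.222.0.0: bits 100101011101111000 walk d0:H0→d1:-→d2:-→d3:-→d4:-→d5:-→d6:-→d7:-→d8:H0→d9:-→d10:-→d11:-→d12:H0→d13:-→d14:-→d15:-→d16:H4→d17:-→d18:- -> H4

== LOOKUPS ==
["H4","H3","H2","H3","H0","H2","H1","H4","H0","H1","H3","H3","H4"]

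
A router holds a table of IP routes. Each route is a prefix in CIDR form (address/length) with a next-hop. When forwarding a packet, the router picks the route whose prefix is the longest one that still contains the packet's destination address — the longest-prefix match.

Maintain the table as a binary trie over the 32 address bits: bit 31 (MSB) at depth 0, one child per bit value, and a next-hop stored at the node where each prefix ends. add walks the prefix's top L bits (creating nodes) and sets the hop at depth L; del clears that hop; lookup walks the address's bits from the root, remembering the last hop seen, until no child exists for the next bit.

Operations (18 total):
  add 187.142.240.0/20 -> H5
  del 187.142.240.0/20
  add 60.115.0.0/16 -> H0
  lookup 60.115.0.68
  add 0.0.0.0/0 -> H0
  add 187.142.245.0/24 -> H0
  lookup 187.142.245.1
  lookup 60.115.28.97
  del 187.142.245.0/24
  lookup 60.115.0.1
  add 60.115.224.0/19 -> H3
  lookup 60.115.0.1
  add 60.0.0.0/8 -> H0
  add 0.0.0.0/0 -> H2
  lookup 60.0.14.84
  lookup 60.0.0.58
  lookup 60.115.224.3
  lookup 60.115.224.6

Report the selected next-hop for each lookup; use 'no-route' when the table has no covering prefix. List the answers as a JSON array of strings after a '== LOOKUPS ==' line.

Process each operation:
  + 187.142.240.0/20 (H5) depth=20
  del 187.142.240.0/20 (clear depth 20)
  + 60.115.0.0/16 (H0) depth=16
  lookup 60.115.0.68: bits 0011110001110011 walk d0:-→d1:-→d2:-→d3:-→d4:-→d5:-→d6:-→d7:-→d8:-→d9:-→d10:-→d11:-→d12:-→d13:-→d14:-→d15:-→d16:H0 -> H0
  + 0.0.0.0/0 (H0) depth=0
  + 187.142.245.0/24 (H0) depth=24
  lookup 187.142.245.1: bits 101110111000111011110101 walk d0:H0→d1:-→d2:-→d3:-→d4:-→d5:-→d6:-→d7:-→d8:-→d9:-→d10:-→d11:-→d12:-→d13:-→d14:-→d15:-→d16:-→d17:-→d18:-→d19:-→d20:-→d21:-→d22:-→d23:-→d24:H0 -> H0
  lookup 60.115.28.97: bits 0011110001110011 walk d0:H0→d1:-→d2:-→d3:-→d4:-→d5:-→d6:-→d7:-→d8:-→d9:-→d10:-→d11:-→d12:-→d13:-→d14:-→d15:-→d16:H0 -> H0
  del 187.142.245.0/24 (clear depth 24)
  lookup 60.115.0.1: bits 0011110001110011 walk d0:H0→d1:-→d2:-→d3:-→d4:-→d5:-→d6:-→d7:-→d8:-→d9:-→d10:-→d11:-→d12:-→d13:-→d14:-→d15:-→d16:H0 -> H0
  + 60.115.224.0/19 (H3) depth=19
  lookup 60.115.0.1: bits 0011110001110011 walk d0:H0→d1:-→d2:-→d3:-→d4:-→d5:-→d6:-→d7:-→d8:-→d9:-→d10:-→d11:-→d12:-→d13:-→d14:-→d15:-→d16:H0 -> H0
  + 60.0.0.0/8 (H0) depth=8
  + 0.0.0.0/0 (H2) depth=0
  lookup 60.0.14.84: bits 001111000 walk d0:H2→d1:-→d2:-→d3:-→d4:-→d5:-→d6:-→d7:-→d8:H0→d9:- -> H0
  lookup 60.0.0.58: bits 001111000 walk d0:H2→d1:-→d2:-→d3:-→d4:-→d5:-→d6:-→d7:-→d8:H0→d9:- -> H0
  lookup 60.115.224.3: bits 0011110001110011111 walk d0:H2→d1:-→d2:-→d3:-→d4:-→d5:-→d6:-→d7:-→d8:H0→d9:-→d10:-→d11:-→d12:-→d13:-→d14:-→d15:-→d16:H0→d17:-→d18:-→d19:H3 -> H3
  lookup 60.115.224.6: bits 0011110001110011111 walk d0:H2→d1:-→d2:-→d3:-→d4:-→d5:-→d6:-→d7:-→d8:H0→d9:-→d10:-→d11:-→d12:-→d13:-→d14:-→d15:-→d16:H0→d17:-→d18:-→d19:H3 -> H3

== LOOKUPS ==
["H0","H0","H0","H0","H0","H0","H0","H3","H3"]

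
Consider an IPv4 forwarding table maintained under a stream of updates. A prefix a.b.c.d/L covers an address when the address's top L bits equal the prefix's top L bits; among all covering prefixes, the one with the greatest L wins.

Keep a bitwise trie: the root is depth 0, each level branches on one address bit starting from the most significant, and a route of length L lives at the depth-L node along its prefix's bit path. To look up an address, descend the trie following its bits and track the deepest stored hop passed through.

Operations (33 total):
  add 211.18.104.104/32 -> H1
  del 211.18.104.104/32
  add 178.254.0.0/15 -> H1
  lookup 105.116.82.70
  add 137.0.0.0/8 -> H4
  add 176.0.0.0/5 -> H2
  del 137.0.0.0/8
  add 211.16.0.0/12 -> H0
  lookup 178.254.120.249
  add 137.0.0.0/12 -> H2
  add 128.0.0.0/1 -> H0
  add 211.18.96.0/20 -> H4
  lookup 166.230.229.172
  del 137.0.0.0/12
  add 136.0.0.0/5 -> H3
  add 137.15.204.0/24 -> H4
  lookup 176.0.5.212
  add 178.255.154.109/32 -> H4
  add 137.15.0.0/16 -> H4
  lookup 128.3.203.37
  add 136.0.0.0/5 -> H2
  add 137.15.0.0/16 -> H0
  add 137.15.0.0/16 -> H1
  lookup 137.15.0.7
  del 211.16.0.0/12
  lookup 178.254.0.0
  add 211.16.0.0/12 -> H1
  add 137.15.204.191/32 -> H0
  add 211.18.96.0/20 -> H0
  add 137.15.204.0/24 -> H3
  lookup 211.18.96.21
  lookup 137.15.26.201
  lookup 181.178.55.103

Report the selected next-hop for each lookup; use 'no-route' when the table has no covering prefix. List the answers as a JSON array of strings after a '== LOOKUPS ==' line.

Trace:
  add 211.18.104.104/32 -> H1 at depth 32
  del 211.18.104.104/32 (clear depth 32)
  add 178.254.0.0/15 -> H1 at depth 15
  ? 105.116.82.70  path d0:-  best=no-route
  add 137.0.0.0/8 -> H4 at depth 8
  add 176.0.0.0/5 -> H2 at depth 5
  del 137.0.0.0/8 (clear depth 8)
  add 211.16.0.0/12 -> H0 at depth 12
  ? 178.254.120.249  path d0:-→d1:-→d2:-→d3:-→d4:-→d5:H2→d6:-→d7:-→d8:-→d9:-→d10:-→d11:-→d12:-→d13:-→d14:-→d15:H1  best=H1
  add 137.0.0.0/12 -> H2 at depth 12
  add 128.0.0.0/1 -> H0 at depth 1
  add 211.18.96.0/20 -> H4 at depth 20
  ? 166.230.229.172  path d0:-→d1:H0→d2:-→d3:-  best=H0
  del 137.0.0.0/12 (clear depth 12)
  add 136.0.0.0/5 -> H3 at depth 5
  add 137.15.204.0/24 -> H4 at depth 24
  ? 176.0.5.212  path d0:-→d1:H0→d2:-→d3:-→d4:-→d5:H2→d6:-  best=H2
  add 178.255.154.109/32 -> H4 at depth 32
  add 137.15.0.0/16 -> H4 at depth 16
  ? 128.3.203.37  path d0:-→d1:H0→d2:-→d3:-→d4:-  best=H0
  add 136.0.0.0/5 -> H2 at depth 5
  add 137.15.0.0/16 -> H0 at depth 16
  add 137.15.0.0/16 -> H1 at depth 16
  ? 137.15.0.7  path d0:-→d1:H0→d2:-→d3:-→d4:-→d5:H2→d6:-→d7:-→d8:-→d9:-→d10:-→d11:-→d12:-→d13:-→d14:-→d15:-→d16:H1  best=H1
  del 211.16.0.0/12 (clear depth 12)
  ? 178.254.0.0  path d0:-→d1:H0→d2:-→d3:-→d4:-→d5:H2→d6:-→d7:-→d8:-→d9:-→d10:-→d11:-→d12:-→d13:-→d14:-→d15:H1  best=H1
  add 211.16.0.0/12 -> H1 at depth 12
  add 137.15.204.191/32 -> H0 at depth 32
  add 211.18.96.0/20 -> H0 at depth 20
  add 137.15.204.0/24 -> H3 at depth 24
  ? 211.18.96.21  path d0:-→d1:H0→d2:-→d3:-→d4:-→d5:-→d6:-→d7:-→d8:-→d9:-→d10:-→d11:-→d12:H1→d13:-→d14:-→d15:-→d16:-→d17:-→d18:-→d19:-→d20:H0  best=H0
  ? 137.15.26.201  path d0:-→d1:H0→d2:-→d3:-→d4:-→d5:H2→d6:-→d7:-→d8:-→d9:-→d10:-→d11:-→d12:-→d13:-→d14:-→d15:-→d16:H1  best=H1
  ? 181.178.55.103  path d0:-→d1:H0→d2:-→d3:-→d4:-→d5:H2  best=H2

== LOOKUPS ==
["no-route","H1","H0","H2","H0","H1","H1","H0","H1","H2"]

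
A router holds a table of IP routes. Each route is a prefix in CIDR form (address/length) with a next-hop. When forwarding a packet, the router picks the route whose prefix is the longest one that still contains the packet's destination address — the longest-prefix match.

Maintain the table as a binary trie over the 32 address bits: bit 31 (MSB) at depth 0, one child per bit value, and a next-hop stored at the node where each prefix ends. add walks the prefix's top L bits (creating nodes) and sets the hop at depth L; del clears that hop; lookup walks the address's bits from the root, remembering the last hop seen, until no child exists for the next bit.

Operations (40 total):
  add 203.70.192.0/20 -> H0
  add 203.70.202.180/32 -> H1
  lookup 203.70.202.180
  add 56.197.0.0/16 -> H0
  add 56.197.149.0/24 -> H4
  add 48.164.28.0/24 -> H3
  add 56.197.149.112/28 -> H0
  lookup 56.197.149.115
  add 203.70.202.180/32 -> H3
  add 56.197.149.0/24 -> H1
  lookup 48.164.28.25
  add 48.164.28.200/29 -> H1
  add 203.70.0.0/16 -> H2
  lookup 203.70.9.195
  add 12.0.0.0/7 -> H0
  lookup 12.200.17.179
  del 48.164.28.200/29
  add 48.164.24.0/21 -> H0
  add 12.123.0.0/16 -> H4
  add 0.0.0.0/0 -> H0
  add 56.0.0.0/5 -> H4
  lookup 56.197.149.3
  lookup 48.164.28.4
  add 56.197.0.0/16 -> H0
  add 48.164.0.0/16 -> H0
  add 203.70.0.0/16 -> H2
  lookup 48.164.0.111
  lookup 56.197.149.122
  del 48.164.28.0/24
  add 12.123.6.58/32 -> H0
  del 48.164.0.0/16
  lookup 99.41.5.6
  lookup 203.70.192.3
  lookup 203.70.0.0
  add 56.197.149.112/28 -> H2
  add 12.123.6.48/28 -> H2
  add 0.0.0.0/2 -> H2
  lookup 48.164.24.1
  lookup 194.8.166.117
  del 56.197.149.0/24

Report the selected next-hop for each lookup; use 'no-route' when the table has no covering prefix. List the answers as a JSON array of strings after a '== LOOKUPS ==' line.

Apply in order:
  + 203.70.192.0/20 (H0) depth=20
  + 203.70.202.180/32 (H1) depth=32
  lookup 203.70.202.180: bits 11001011010001101100101010110100 walk d0:-→d1:-→d2:-→d3:-→d4:-→d5:-→d6:-→d7:-→d8:-→d9:-→d10:-→d11:-→d12:-→d13:-→d14:-→d15:-→d16:-→d17:-→d18:-→d19:-→d20:H0→d21:-→d22:-→d23:-→d24:-→d25:-→d26:-→d27:-→d28:-→d29:-→d30:-→d31:-→d32:H1 -> H1
  + 56.197.0.0/16 (H0) depth=16
  + 56.197.149.0/24 (H4) depth=24
  + 48.164.28.0/24 (H3) depth=24
  + 56.197.149.112/28 (H0) depth=28
  lookup 56.197.149.115: bits 0011100011000101100101010111 walk d0:-→d1:-→d2:-→d3:-→d4:-→d5:-→d6:-→d7:-→d8:-→d9:-→d10:-→d11:-→d12:-→d13:-→d14:-→d15:-→d16:H0→d17:-→d18:-→d19:-→d20:-→d21:-→d22:-→d23:-→d24:H4→d25:-→d26:-→d27:-→d28:H0 -> H0
  + 203.70.202.180/32 (H3) depth=32
  + 56.197.149.0/24 (H1) depth=24
  lookup 48.164.28.25: bits 001100001010010000011100 walk d0:-→d1:-→d2:-→d3:-→d4:-→d5:-→d6:-→d7:-→d8:-→d9:-→d10:-→d11:-→d12:-→d13:-→d14:-→d15:-→d16:-→d17:-→d18:-→d19:-→d20:-→d21:-→d22:-→d23:-→d24:H3 -> H3
  + 48.164.28.200/29 (H1) depth=29
  + 203.70.0.0/16 (H2) depth=16
  lookup 203.70.9.195: bits 1100101101000110 walk d0:-→d1:-→d2:-→d3:-→d4:-→d5:-→d6:-→d7:-→d8:-→d9:-→d10:-→d11:-→d12:-→d13:-→d14:-→d15:-→d16:H2 -> H2
  + 12.0.0.0/7 (H0) depth=7
  lookup 12.200.17.179: bits 0000110 walk d0:-→d1:-→d2:-→d3:-→d4:-→d5:-→d6:-→d7:H0 -> H0
  - 48.164.28.200/29 clear@29
  + 48.164.24.0/21 (H0) depth=21
  + 12.123.0.0/16 (H4) depth=16
  + 0.0.0.0/0 (H0) depth=0
  + 56.0.0.0/5 (H4) depth=5
  lookup 56.197.149.3: bits 0011100011000101100101010 walk d0:H0→d1:-→d2:-→d3:-→d4:-→d5:H4→d6:-→d7:-→d8:-→d9:-→d10:-→d11:-→d12:-→d13:-→d14:-→d15:-→d16:H0→d17:-→d18:-→d19:-→d20:-→d21:-→d22:-→d23:-→d24:H1→d25:- -> H1
  lookup 48.164.28.4: bits 001100001010010000011100 walk d0:H0→d1:-→d2:-→d3:-→d4:-→d5:-→d6:-→d7:-→d8:-→d9:-→d10:-→d11:-→d12:-→d13:-→d14:-→d15:-→d16:-→d17:-→d18:-→d19:-→d20:-→d21:H0→d22:-→d23:-→d24:H3 -> H3
  + 56.197.0.0/16 (H0) depth=16
  + 48.164.0.0/16 (H0) depth=16
  + 203.70.0.0/16 (H2) depth=16
  lookup 48.164.0.111: bits 0011000010100100000 walk d0:H0→d1:-→d2:-→d3:-→d4:-→d5:-→d6:-→d7:-→d8:-→d9:-→d10:-→d11:-→d12:-→d13:-→d14:-→d15:-→d16:H0→d17:-→d18:-→d19:- -> H0
  lookup 56.197.149.122: bits 0011100011000101100101010111 walk d0:H0→d1:-→d2:-→d3:-→d4:-→d5:H4→d6:-→d7:-→d8:-→d9:-→d10:-→d11:-→d12:-→d13:-→d14:-→d15:-→d16:H0→d17:-→d18:-→d19:-→d20:-→d21:-→d22:-→d23:-→d24:H1→d25:-→d26:-→d27:-→d28:H0 -> H0
  - 48.164.28.0/24 clear@24
  + 12.123.6.58/32 (H0) depth=32
  - 48.164.0.0/16 clear@16
  lookup 99.41.5.6: bits 0 walk d0:H0→d1:- -> H0
  lookup 203.70.192.3: bits 11001011010001101100 walk d0:H0→d1:-→d2:-→d3:-→d4:-→d5:-→d6:-→d7:-→d8:-→d9:-→d10:-→d11:-→d12:-→d13:-→d14:-→d15:-→d16:H2→d17:-→d18:-→d19:-→d20:H0 -> H0
  lookup 203.70.0.0: bits 1100101101000110 walk d0:H0→d1:-→d2:-→d3:-→d4:-→d5:-→d6:-→d7:-→d8:-→d9:-→d10:-→d11:-→d12:-→d13:-→d14:-→d15:-→d16:H2 -> H2
  + 56.197.149.112/28 (H2) depth=28
  + 12.123.6.48/28 (H2) depth=28
  + 0.0.0.0/2 (H2) depth=2
  lookup 48.164.24.1: bits 001100001010010000011 walk d0:H0→d1:-→d2:H2→d3:-→d4:-→d5:-→d6:-→d7:-→d8:-→d9:-→d10:-→d11:-→d12:-→d13:-→d14:-→d15:-→d16:-→d17:-→d18:-→d19:-→d20:-→d21:H0 -> H0
  lookup 194.8.166.117: bits 1100 walk d0:H0→d1:-→d2:-→d3:-→d4:- -> H0
  - 56.197.149.0/24 clear@24

== LOOKUPS ==
["H1","H0","H3","H2","H0","H1","H3","H0","H0","H0","H0","H2","H0","H0"]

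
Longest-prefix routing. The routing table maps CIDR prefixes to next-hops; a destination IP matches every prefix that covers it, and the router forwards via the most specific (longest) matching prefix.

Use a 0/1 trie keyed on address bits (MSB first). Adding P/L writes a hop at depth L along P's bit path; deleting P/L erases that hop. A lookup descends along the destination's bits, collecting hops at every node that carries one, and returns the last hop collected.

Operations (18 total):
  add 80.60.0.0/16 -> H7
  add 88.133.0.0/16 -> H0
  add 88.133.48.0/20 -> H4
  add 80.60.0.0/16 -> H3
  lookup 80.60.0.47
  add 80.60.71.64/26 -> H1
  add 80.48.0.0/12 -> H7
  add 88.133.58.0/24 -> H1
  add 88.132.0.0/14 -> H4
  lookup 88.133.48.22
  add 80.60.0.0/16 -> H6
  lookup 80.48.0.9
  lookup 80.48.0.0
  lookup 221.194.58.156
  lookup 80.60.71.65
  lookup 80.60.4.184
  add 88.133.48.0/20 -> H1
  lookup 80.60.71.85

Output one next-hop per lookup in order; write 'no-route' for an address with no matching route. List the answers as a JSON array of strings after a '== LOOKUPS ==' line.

Trace:
  + 80.60.0.0/16 (H7) depth=16
  + 88.133.0.0/16 (H0) depth=16
  + 88.133.48.0/20 (H4) depth=20
  + 80.60.0.0/16 (H3) depth=16
  Q 80.60.0.47: descend 0101000000111100 ; hops seen [H3] ; pick H3
  + 80.60.71.64/26 (H1) depth=26
  + 80.48.0.0/12 (H7) depth=12
  + 88.133.58.0/24 (H1) depth=24
  + 88.132.0.0/14 (H4) depth=14
  Q 88.133.48.22: descend 01011000100001010011 ; hops seen [H4,H0,H4] ; pick H4
  + 80.60.0.0/16 (H6) depth=16
  Q 80.48.0.9: descend 010100000011 ; hops seen [H7] ; pick H7
  Q 80.48.0.0: descend 010100000011 ; hops seen [H7] ; pick H7
  Q 221.194.58.156: descend ε ; hops seen [∅] ; pick no-route
  Q 80.60.71.65: descend 01010000001111000100011101 ; hops seen [H7,H6,H1] ; pick H1
  Q 80.60.4.184: descend 01010000001111000 ; hops seen [H7,H6] ; pick H6
  + 88.133.48.0/20 (H1) depth=20
  Q 80.60.71.85: descend 01010000001111000100011101 ; hops seen [H7,H6,H1] ; pick H1

== LOOKUPS ==
["H3","H4","H7","H7","no-route","H1","H6","H1"]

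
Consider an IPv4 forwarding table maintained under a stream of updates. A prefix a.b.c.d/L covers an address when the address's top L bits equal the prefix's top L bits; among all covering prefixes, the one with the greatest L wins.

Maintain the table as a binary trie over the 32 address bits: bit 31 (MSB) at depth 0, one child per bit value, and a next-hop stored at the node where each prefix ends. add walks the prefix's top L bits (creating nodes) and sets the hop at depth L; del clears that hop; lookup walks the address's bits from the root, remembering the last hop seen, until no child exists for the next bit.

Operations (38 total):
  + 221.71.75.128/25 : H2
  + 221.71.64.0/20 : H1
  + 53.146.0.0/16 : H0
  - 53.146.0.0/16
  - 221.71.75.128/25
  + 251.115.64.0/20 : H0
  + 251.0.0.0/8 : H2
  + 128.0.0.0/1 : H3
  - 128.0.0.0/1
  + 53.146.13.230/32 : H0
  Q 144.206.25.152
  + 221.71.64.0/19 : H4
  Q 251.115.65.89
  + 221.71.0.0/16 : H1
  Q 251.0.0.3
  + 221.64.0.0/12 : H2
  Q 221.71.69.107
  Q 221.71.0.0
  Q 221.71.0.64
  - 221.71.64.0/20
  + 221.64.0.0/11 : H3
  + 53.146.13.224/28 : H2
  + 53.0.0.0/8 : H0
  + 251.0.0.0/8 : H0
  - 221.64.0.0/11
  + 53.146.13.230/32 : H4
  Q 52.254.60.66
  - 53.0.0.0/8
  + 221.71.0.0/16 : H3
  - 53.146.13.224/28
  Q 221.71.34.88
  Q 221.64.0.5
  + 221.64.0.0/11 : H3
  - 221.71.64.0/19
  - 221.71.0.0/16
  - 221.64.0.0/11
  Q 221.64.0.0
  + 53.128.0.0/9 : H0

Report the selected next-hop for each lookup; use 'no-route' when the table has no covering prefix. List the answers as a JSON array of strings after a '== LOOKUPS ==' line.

Process each operation:
  add 221.71.75.128/25 -> H2 at depth 25
  add 221.71.64.0/20 -> H1 at depth 20
  add 53.146.0.0/16 -> H0 at depth 16
  - 53.146.0.0/16 clear@16
  - 221.71.75.128/25 clear@25
  add 251.115.64.0/20 -> H0 at depth 20
  add 251.0.0.0/8 -> H2 at depth 8
  add 128.0.0.0/1 -> H3 at depth 1
  - 128.0.0.0/1 clear@1
  add 53.146.13.230/32 -> H0 at depth 32
  lookup 144.206.25.152: bits 1 walk d0:-→d1:- -> no-route
  add 221.71.64.0/19 -> H4 at depth 19
  lookup 251.115.65.89: bits 11111011011100110100 walk d0:-→d1:-→d2:-→d3:-→d4:-→d5:-→d6:-→d7:-→d8:H2→d9:-→d10:-→d11:-→d12:-→d13:-→d14:-→d15:-→d16:-→d17:-→d18:-→d19:-→d20:H0 -> H0
  add 221.71.0.0/16 -> H1 at depth 16
  lookup 251.0.0.3: bits 111110110 walk d0:-→d1:-→d2:-→d3:-→d4:-→d5:-→d6:-→d7:-→d8:H2→d9:- -> H2
  add 221.64.0.0/12 -> H2 at depth 12
  lookup 221.71.69.107: bits 11011101010001110100 walk d0:-→d1:-→d2:-→d3:-→d4:-→d5:-→d6:-→d7:-→d8:-→d9:-→d10:-→d11:-→d12:H2→d13:-→d14:-→d15:-→d16:H1→d17:-→d18:-→d19:H4→d20:H1 -> H1
  lookup 221.71.0.0: bits 11011101010001110 walk d0:-→d1:-→d2:-→d3:-→d4:-→d5:-→d6:-→d7:-→d8:-→d9:-→d10:-→d11:-→d12:H2→d13:-→d14:-→d15:-→d16:H1→d17:- -> H1
  lookup 221.71.0.64: bits 11011101010001110 walk d0:-→d1:-→d2:-→d3:-→d4:-→d5:-→d6:-→d7:-→d8:-→d9:-→d10:-→d11:-→d12:H2→d13:-→d14:-→d15:-→d16:H1→d17:- -> H1
  - 221.71.64.0/20 clear@20
  add 221.64.0.0/11 -> H3 at depth 11
  add 53.146.13.224/28 -> H2 at depth 28
  add 53.0.0.0/8 -> H0 at depth 8
  add 251.0.0.0/8 -> H0 at depth 8
  - 221.64.0.0/11 clear@11
  add 53.146.13.230/32 -> H4 at depth 32
  lookup 52.254.60.66: bits 0011010 walk d0:-→d1:-→d2:-→d3:-→d4:-→d5:-→d6:-→d7:- -> no-route
  - 53.0.0.0/8 clear@8
  add 221.71.0.0/16 -> H3 at depth 16
  - 53.146.13.224/28 clear@28
  lookup 221.71.34.88: bits 11011101010001110 walk d0:-→d1:-→d2:-→d3:-→d4:-→d5:-→d6:-→d7:-→d8:-→d9:-→d10:-→d11:-→d12:H2→d13:-→d14:-→d15:-→d16:H3→d17:- -> H3
  lookup 221.64.0.5: bits 1101110101000 walk d0:-→d1:-→d2:-→d3:-→d4:-→d5:-→d6:-→d7:-→d8:-→d9:-→d10:-→d11:-→d12:H2→d13:- -> H2
  add 221.64.0.0/11 -> H3 at depth 11
  - 221.71.64.0/19 clear@19
  - 221.71.0.0/16 clear@16
  - 221.64.0.0/11 clear@11
  lookup 221.64.0.0: bits 1101110101000 walk d0:-→d1:-→d2:-→d3:-→d4:-→d5:-→d6:-→d7:-→d8:-→d9:-→d10:-→d11:-→d12:H2→d13:- -> H2
  add 53.128.0.0/9 -> H0 at depth 9

== LOOKUPS ==
["no-route","H0","H2","H1","H1","H1","no-route","H3","H2","H2"]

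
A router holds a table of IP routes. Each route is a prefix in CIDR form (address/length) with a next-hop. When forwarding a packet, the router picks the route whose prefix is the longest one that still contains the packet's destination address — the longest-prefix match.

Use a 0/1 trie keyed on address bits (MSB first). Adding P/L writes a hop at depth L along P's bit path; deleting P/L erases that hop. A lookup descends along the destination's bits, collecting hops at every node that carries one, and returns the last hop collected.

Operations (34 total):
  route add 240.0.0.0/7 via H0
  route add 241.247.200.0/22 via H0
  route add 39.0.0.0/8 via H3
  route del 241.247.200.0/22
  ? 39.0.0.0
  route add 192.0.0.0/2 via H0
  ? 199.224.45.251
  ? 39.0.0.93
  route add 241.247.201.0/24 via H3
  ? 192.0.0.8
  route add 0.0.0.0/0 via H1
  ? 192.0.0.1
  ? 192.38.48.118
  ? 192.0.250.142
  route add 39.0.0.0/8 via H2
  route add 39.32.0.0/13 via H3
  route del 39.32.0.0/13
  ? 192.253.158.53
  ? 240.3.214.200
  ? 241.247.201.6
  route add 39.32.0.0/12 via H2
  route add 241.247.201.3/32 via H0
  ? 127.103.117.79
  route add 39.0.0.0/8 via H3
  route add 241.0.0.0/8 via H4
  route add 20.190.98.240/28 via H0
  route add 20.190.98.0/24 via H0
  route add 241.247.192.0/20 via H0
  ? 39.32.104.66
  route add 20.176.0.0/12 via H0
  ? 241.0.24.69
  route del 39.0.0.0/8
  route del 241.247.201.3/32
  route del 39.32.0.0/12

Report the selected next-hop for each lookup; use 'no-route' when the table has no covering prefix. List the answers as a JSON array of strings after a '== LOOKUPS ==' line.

Trace:
  + 240.0.0.0/7 (H0) depth=7
  + 241.247.200.0/22 (H0) depth=22
  + 39.0.0.0/8 (H3) depth=8
  - 241.247.200.0/22 clear@22
  ? 39.0.0.0  path d0:-→d1:-→d2:-→d3:-→d4:-→d5:-→d6:-→d7:-→d8:H3  best=H3
  + 192.0.0.0/2 (H0) depth=2
  ? 199.224.45.251  path d0:-→d1:-→d2:H0  best=H0
  ? 39.0.0.93  path d0:-→d1:-→d2:-→d3:-→d4:-→d5:-→d6:-→d7:-→d8:H3  best=H3
  + 241.247.201.0/24 (H3) depth=24
  ? 192.0.0.8  path d0:-→d1:-→d2:H0  best=H0
  + 0.0.0.0/0 (H1) depth=0
  ? 192.0.0.1  path d0:H1→d1:-→d2:H0  best=H0
  ? 192.38.48.118  path d0:H1→d1:-→d2:H0  best=H0
  ? 192.0.250.142  path d0:H1→d1:-→d2:H0  best=H0
  + 39.0.0.0/8 (H2) depth=8
  + 39.32.0.0/13 (H3) depth=13
  - 39.32.0.0/13 clear@13
  ? 192.253.158.53  path d0:H1→d1:-→d2:H0  best=H0
  ? 240.3.214.200  path d0:H1→d1:-→d2:H0→d3:-→d4:-→d5:-→d6:-→d7:H0  best=H0
  ? 241.247.201.6  path d0:H1→d1:-→d2:H0→d3:-→d4:-→d5:-→d6:-→d7:H0→d8:-→d9:-→d10:-→d11:-→d12:-→d13:-→d14:-→d15:-→d16:-→d17:-→d18:-→d19:-→d20:-→d21:-→d22:-→d23:-→d24:H3  best=H3
  + 39.32.0.0/12 (H2) depth=12
  + 241.247.201.3/32 (H0) depth=32
  ? 127.103.117.79  path d0:H1→d1:-  best=H1
  + 39.0.0.0/8 (H3) depth=8
  + 241.0.0.0/8 (H4) depth=8
  + 20.190.98.240/28 (H0) depth=28
  + 20.190.98.0/24 (H0) depth=24
  + 241.247.192.0/20 (H0) depth=20
  ? 39.32.104.66  path d0:H1→d1:-→d2:-→d3:-→d4:-→d5:-→d6:-→d7:-→d8:H3→d9:-→d10:-→d11:-→d12:H2→d13:-  best=H2
  + 20.176.0.0/12 (H0) depth=12
  ? 241.0.24.69  path d0:H1→d1:-→d2:H0→d3:-→d4:-→d5:-→d6:-→d7:H0→d8:H4  best=H4
  - 39.0.0.0/8 clear@8
  - 241.247.201.3/32 clear@32
  - 39.32.0.0/12 clear@12

== LOOKUPS ==
["H3","H0","H3","H0","H0","H0","H0","H0","H0","H3","H1","H2","H4"]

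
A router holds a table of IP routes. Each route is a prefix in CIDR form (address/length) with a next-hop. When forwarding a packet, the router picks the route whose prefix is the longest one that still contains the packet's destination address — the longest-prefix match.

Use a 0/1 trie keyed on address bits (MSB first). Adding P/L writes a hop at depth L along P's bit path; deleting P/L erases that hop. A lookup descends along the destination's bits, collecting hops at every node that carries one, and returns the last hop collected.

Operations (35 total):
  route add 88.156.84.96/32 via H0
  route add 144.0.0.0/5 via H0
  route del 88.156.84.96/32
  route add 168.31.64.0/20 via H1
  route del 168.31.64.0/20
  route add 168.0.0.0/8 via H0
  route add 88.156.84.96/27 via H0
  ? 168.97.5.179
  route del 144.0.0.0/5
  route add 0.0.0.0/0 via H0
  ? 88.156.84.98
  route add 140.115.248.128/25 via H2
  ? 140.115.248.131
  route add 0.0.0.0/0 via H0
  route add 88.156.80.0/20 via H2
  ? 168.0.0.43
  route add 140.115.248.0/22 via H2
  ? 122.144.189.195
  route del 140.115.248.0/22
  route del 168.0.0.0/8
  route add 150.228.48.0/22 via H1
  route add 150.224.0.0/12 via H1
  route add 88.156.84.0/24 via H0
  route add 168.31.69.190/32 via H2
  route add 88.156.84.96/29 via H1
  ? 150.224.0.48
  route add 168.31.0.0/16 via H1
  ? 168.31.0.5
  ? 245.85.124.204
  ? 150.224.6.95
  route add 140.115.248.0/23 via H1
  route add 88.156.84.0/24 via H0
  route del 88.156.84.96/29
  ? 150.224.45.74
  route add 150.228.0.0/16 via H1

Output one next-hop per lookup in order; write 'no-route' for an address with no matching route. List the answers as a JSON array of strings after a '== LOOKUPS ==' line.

Process each operation:
  + 88.156.84.96/32 (H0) depth=32
  + 144.0.0.0/5 (H0) depth=5
  - 88.156.84.96/32 clear@32
  + 168.31.64.0/20 (H1) depth=20
  - 168.31.64.0/20 clear@20
  + 168.0.0.0/8 (H0) depth=8
  + 88.156.84.96/27 (H0) depth=27
  Q 168.97.5.179: descend 101010000 ; hops seen [H0] ; pick H0
  - 144.0.0.0/5 clear@5
  + 0.0.0.0/0 (H0) depth=0
  Q 88.156.84.98: descend 010110001001110001010100011000 ; hops seen [H0,H0] ; pick H0
  + 140.115.248.128/25 (H2) depth=25
  Q 140.115.248.131: descend 1000110001110011111110001 ; hops seen [H0,H2] ; pick H2
  + 0.0.0.0/0 (H0) depth=0
  + 88.156.80.0/20 (H2) depth=20
  Q 168.0.0.43: descend 10101000000 ; hops seen [H0,H0] ; pick H0
  + 140.115.248.0/22 (H2) depth=22
  Q 122.144.189.195: descend 01 ; hops seen [H0] ; pick H0
  - 140.115.248.0/22 clear@22
  - 168.0.0.0/8 clear@8
  + 150.228.48.0/22 (H1) depth=22
  + 150.224.0.0/12 (H1) depth=12
  + 88.156.84.0/24 (H0) depth=24
  + 168.31.69.190/32 (H2) depth=32
  + 88.156.84.96/29 (H1) depth=29
  Q 150.224.0.48: descend 1001011011100 ; hops seen [H0,H1] ; pick H1
  + 168.31.0.0/16 (H1) depth=16
  Q 168.31.0.5: descend 10101000000111110 ; hops seen [H0,H1] ; pick H1
  Q 245.85.124.204: descend 1 ; hops seen [H0] ; pick H0
  Q 150.224.6.95: descend 1001011011100 ; hops seen [H0,H1] ; pick H1
  + 140.115.248.0/23 (H1) depth=23
  + 88.156.84.0/24 (H0) depth=24
  - 88.156.84.96/29 clear@29
  Q 150.224.45.74: descend 1001011011100 ; hops seen [H0,H1] ; pick H1
  + 150.228.0.0/16 (H1) depth=16

== LOOKUPS ==
["H0","H0","H2","H0","H0","H1","H1","H0","H1","H1"]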